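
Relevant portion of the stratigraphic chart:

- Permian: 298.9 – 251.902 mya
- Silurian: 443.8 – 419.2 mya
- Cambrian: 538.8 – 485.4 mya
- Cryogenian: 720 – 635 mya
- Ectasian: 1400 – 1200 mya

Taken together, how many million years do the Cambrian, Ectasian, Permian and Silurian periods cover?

324.998 million years

Duration is start − end for each: (538.8 − 485.4) + (1400 − 1200) + (298.9 − 251.902) + (443.8 − 419.2).
That is 53.4 + 200 + 46.998 + 24.6, which totals 324.998 million years.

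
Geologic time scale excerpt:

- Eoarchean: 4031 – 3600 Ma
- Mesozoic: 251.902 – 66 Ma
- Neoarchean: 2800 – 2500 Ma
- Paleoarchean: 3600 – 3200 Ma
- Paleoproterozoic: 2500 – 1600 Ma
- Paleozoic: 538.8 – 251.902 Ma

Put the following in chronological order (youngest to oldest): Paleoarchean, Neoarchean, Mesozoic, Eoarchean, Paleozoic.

Sorting by start age (ascending Ma, since larger Ma = older): Mesozoic began 251.902, Paleozoic began 538.8, Neoarchean began 2800, Paleoarchean began 3600, Eoarchean began 4031.

Mesozoic → Paleozoic → Neoarchean → Paleoarchean → Eoarchean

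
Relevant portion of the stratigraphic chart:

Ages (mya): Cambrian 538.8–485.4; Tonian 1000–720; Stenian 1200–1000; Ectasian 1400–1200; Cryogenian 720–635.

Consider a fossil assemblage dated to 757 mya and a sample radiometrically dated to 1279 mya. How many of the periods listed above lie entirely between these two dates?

1279 Ma sits inside the Ectasian (1400–1200) and 757 Ma inside the Tonian (1000–720); neither of those is wholly between the two dates.
The listed periods lying completely between them are Stenian — 1 in all.

1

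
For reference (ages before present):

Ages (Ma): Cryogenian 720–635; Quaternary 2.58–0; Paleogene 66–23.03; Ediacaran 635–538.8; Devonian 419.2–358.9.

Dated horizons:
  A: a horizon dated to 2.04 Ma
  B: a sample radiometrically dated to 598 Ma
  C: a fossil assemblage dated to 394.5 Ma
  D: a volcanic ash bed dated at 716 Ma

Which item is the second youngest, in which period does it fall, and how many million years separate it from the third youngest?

C, in the Devonian; 203.5 million years to B

Smaller Ma means younger, so youngest first: A 2.04 < C 394.5 < B 598 < D 716.
Counting 2 along gives C (394.5 Ma); the excerpt puts that inside the Devonian, 419.2–358.9 Ma.
Next in line is B (598 Ma), and 598 − 394.5 = 203.5 Myr.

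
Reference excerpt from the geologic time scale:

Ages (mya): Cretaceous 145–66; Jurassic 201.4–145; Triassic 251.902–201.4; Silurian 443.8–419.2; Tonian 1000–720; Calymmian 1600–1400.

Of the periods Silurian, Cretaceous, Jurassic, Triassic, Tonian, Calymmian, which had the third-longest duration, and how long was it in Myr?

Cretaceous, 79 million years

Durations: Silurian 24.6; Cretaceous 79; Jurassic 56.4; Triassic 50.502; Tonian 280; Calymmian 200 Myr.
Sorted longest-first: Tonian (280), Calymmian (200), Cretaceous (79), Jurassic (56.4), Triassic (50.502), Silurian (24.6).
The third longest is Cretaceous at 79 Myr.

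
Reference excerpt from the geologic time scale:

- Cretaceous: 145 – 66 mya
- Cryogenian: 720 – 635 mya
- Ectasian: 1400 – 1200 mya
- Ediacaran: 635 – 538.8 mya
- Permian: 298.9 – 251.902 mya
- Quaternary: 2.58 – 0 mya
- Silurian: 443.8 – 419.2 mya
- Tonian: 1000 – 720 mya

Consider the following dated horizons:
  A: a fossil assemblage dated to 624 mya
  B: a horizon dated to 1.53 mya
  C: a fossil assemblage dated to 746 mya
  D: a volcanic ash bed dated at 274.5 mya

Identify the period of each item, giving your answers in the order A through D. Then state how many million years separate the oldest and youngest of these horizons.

A — Ediacaran; B — Quaternary; C — Tonian; D — Permian; span 744.47 million years

A: 624 Ma lies in 635–538.8 Ma, so Ediacaran.
B: 1.53 Ma lies in 2.58–0 Ma, so Quaternary.
C: 746 Ma lies in 1000–720 Ma, so Tonian.
D: 274.5 Ma lies in 298.9–251.902 Ma, so Permian.
Oldest = 746 Ma, youngest = 1.53 Ma → span 744.47 Myr.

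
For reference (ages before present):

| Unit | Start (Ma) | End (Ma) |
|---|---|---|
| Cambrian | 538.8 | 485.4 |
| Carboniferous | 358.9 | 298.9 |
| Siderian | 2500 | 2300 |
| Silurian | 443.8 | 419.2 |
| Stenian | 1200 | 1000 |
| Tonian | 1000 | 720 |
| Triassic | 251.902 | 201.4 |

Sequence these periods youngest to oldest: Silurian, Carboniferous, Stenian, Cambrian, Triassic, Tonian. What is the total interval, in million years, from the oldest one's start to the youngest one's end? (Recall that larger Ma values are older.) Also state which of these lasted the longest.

Start ages (Ma): Stenian 1200, Tonian 1000, Cambrian 538.8, Silurian 443.8, Carboniferous 358.9, Triassic 251.902.
Ordered youngest to oldest: Triassic, Carboniferous, Silurian, Cambrian, Tonian, Stenian.
Span = 1200 − 201.4 = 998.6 Myr.
Durations: Silurian 24.6, Tonian 280, Triassic 50.502, Carboniferous 60, Cambrian 53.4, Stenian 200 → longest is Tonian (280 Myr).

Triassic, Carboniferous, Silurian, Cambrian, Tonian, Stenian; total span 998.6 Myr; longest is Tonian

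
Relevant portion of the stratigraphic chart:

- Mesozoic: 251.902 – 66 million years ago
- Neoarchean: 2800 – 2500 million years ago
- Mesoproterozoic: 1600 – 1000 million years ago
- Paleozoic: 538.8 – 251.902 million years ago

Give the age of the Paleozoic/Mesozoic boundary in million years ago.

251.902 million years ago

The Paleozoic ends and the Mesozoic begins at 251.902 million years ago.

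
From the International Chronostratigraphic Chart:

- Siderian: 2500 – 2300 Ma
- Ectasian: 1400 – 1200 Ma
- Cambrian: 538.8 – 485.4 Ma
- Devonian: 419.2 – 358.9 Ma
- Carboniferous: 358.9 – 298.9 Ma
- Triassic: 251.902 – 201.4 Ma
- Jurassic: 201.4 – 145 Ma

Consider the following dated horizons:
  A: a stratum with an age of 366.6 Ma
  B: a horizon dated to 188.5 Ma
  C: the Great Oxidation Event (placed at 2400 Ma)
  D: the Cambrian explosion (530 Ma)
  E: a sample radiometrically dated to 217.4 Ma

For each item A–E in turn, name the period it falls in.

Match each age against the start–end ranges in the excerpt: A = 366.6 Ma → Devonian (419.2–358.9); B = 188.5 Ma → Jurassic (201.4–145); C = 2400 Ma → Siderian (2500–2300); D = 530 Ma → Cambrian (538.8–485.4); E = 217.4 Ma → Triassic (251.902–201.4).

A — Devonian; B — Jurassic; C — Siderian; D — Cambrian; E — Triassic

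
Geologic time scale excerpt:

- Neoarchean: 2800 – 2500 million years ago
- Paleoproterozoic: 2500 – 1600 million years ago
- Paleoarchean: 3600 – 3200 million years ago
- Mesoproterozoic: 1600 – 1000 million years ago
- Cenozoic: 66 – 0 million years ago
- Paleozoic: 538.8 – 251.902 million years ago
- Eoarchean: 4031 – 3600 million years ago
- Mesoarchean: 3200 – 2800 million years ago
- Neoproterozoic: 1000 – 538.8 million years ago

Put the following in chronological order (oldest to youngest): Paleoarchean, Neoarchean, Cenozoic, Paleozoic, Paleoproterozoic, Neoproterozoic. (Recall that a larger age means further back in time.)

Paleoarchean, Neoarchean, Paleoproterozoic, Neoproterozoic, Paleozoic, Cenozoic

Sorting by start age (descending Ma, since larger Ma = older): Paleoarchean start 3600, Neoarchean start 2800, Paleoproterozoic start 2500, Neoproterozoic start 1000, Paleozoic start 538.8, Cenozoic start 66.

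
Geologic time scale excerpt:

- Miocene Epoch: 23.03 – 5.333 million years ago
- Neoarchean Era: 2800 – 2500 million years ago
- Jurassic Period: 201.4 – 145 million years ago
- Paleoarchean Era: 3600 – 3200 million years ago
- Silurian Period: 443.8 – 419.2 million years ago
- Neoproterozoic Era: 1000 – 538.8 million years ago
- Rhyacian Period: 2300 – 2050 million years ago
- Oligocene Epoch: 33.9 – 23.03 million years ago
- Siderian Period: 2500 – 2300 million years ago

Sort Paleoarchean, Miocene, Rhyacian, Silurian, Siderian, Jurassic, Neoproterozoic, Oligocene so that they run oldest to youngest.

Paleoarchean, then Siderian, then Rhyacian, then Neoproterozoic, then Silurian, then Jurassic, then Oligocene, then Miocene

The oldest of these is Paleoarchean (starts 3600 Ma) and the youngest is Miocene (ends 5.333 Ma).
In between, by decreasing start age: Siderian (2500), Rhyacian (2300), Neoproterozoic (1000), Silurian (443.8), Jurassic (201.4), Oligocene (33.9).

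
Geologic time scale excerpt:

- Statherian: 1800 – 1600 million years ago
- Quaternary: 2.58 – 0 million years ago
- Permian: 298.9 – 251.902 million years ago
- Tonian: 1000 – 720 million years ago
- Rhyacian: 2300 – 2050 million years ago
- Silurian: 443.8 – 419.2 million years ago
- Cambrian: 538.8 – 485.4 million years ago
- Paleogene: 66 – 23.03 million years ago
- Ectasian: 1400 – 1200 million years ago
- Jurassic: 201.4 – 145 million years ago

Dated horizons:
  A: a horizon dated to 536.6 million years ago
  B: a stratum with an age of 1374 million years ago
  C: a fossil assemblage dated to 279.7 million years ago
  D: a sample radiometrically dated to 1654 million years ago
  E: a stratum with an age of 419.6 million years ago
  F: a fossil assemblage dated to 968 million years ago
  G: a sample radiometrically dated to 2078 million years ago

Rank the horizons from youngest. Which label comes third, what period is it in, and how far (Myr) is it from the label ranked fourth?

Sorted youngest-first by Ma: C (279.7), E (419.6), A (536.6), F (968), B (1374), D (1654), G (2078).
The third youngest is A at 536.6 Ma, which lies in 538.8–485.4 Ma: the Cambrian.
The fourth youngest is F at 968 Ma; separation = |536.6 − 968| = 431.4 Myr.

A, in the Cambrian; 431.4 million years to F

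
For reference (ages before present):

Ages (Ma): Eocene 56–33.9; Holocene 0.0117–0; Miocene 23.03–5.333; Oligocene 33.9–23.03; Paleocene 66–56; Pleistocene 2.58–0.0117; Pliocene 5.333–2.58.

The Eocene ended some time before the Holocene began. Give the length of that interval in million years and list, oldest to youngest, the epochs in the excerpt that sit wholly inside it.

33.8883 million years; Oligocene, Miocene, Pliocene, Pleistocene

The Eocene closes at 33.9 Ma and the Holocene opens at 0.0117 Ma, so the interval is 33.9 − 0.0117 = 33.8883 Myr.
An epoch fits inside if it starts at or after 33.9 Ma and ends at or before 0.0117 Ma; oldest first that gives Oligocene, Miocene, Pliocene, Pleistocene.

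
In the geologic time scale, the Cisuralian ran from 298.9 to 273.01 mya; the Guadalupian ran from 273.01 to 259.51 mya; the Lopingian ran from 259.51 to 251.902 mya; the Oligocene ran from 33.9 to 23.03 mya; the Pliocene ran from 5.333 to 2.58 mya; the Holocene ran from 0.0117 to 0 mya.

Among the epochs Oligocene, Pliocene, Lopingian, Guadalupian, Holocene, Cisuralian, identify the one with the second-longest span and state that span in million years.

Start − end for each: Oligocene 33.9 − 23.03 = 10.87; Pliocene 5.333 − 2.58 = 2.753; Lopingian 259.51 − 251.902 = 7.608; Guadalupian 273.01 − 259.51 = 13.5; Holocene 0.0117 − 0 = 0.0117; Cisuralian 298.9 − 273.01 = 25.89.
Ranking these from longest: Cisuralian > Guadalupian > Oligocene > Lopingian > Pliocene > Holocene.
Position 2 in that ranking is Guadalupian, which lasted 13.5 Myr.

Guadalupian, 13.5 million years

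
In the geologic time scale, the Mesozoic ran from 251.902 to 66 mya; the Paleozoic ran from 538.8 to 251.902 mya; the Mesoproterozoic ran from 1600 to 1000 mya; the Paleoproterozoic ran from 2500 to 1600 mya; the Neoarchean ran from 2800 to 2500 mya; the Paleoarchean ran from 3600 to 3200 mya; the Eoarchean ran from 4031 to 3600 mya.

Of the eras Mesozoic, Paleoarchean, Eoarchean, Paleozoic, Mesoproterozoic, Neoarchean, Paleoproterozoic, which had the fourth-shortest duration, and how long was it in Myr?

Paleoarchean, 400 million years

Durations: Mesozoic 185.902; Paleoarchean 400; Eoarchean 431; Paleozoic 286.898; Mesoproterozoic 600; Neoarchean 300; Paleoproterozoic 900 Myr.
Sorted shortest-first: Mesozoic (185.902), Paleozoic (286.898), Neoarchean (300), Paleoarchean (400), Eoarchean (431), Mesoproterozoic (600), Paleoproterozoic (900).
The fourth shortest is Paleoarchean at 400 Myr.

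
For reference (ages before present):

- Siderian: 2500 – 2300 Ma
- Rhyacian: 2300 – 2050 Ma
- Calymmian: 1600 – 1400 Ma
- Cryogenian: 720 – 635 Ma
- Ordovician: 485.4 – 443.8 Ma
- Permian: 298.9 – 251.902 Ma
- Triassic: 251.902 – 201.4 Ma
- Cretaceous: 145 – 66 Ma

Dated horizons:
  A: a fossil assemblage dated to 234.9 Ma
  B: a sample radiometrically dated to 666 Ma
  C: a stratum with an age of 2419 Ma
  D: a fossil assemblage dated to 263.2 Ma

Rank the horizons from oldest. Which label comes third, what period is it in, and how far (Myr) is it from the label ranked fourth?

D, in the Permian; 28.3 million years to A

Larger Ma means older, so oldest first: C 2419 > B 666 > D 263.2 > A 234.9.
Counting 3 along gives D (263.2 Ma); the excerpt puts that inside the Permian, 298.9–251.902 Ma.
Next in line is A (234.9 Ma), and 263.2 − 234.9 = 28.3 Myr.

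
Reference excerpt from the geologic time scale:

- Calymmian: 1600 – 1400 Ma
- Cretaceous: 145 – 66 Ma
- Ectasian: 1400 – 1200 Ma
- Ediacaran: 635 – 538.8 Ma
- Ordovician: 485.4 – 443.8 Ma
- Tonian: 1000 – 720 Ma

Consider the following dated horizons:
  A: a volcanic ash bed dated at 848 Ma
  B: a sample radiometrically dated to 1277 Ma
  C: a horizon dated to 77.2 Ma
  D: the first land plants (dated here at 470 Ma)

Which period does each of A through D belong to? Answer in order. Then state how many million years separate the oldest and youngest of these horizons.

Match each age against the start–end ranges in the excerpt: A = 848 Ma → Tonian (1000–720); B = 1277 Ma → Ectasian (1400–1200); C = 77.2 Ma → Cretaceous (145–66); D = 470 Ma → Ordovician (485.4–443.8).
The largest age is 1277 Ma and the smallest is 77.2 Ma; their difference is 1199.8 Myr.

A — Tonian; B — Ectasian; C — Cretaceous; D — Ordovician; span 1199.8 million years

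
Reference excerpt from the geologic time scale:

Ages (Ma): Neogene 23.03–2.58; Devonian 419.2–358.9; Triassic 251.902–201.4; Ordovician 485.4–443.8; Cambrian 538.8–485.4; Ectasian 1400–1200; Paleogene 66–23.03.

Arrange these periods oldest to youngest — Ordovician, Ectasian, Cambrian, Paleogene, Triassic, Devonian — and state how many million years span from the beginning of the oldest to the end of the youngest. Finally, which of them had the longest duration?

From the excerpt: Ordovician 485.4–443.8; Ectasian 1400–1200; Cambrian 538.8–485.4; Paleogene 66–23.03; Triassic 251.902–201.4; Devonian 419.2–358.9 (Ma).
Larger Ma is earlier, so the oldest is Ectasian and the youngest is Paleogene; oldest to youngest: Ectasian, Cambrian, Ordovician, Devonian, Triassic, Paleogene.
Oldest start 1400 minus youngest end 23.03 gives 1376.97 Myr overall.
Individual lengths (start − end): Paleogene 42.97; Cambrian 53.4; Devonian 60.3; Ectasian 200; Triassic 50.502; Ordovician 41.6. The largest is Ectasian at 200 Myr.

Ectasian → Cambrian → Ordovician → Devonian → Triassic → Paleogene; total span 1376.97 Myr; longest is Ectasian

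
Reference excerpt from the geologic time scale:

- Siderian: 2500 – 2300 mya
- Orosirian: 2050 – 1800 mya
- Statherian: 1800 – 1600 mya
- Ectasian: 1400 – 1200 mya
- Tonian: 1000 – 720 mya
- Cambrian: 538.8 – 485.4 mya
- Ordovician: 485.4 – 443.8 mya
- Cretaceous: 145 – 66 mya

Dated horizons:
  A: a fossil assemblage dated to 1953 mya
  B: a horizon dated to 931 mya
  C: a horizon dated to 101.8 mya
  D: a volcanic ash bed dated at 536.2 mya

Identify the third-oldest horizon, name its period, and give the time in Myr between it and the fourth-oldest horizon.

D, in the Cambrian; 434.4 million years to C

Sorted oldest-first by Ma: A (1953), B (931), D (536.2), C (101.8).
The third oldest is D at 536.2 Ma, which lies in 538.8–485.4 Ma: the Cambrian.
The fourth oldest is C at 101.8 Ma; separation = |536.2 − 101.8| = 434.4 Myr.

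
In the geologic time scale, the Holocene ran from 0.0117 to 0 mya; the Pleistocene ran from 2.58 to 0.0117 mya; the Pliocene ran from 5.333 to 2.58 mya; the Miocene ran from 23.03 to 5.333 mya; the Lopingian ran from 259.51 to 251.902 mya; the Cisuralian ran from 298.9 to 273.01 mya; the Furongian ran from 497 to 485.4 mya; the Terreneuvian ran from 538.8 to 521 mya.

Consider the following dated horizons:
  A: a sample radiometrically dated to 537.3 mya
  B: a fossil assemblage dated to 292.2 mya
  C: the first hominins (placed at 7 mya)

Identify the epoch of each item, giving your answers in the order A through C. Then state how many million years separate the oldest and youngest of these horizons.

A: 537.3 Ma lies in 538.8–521 Ma, so Terreneuvian.
B: 292.2 Ma lies in 298.9–273.01 Ma, so Cisuralian.
C: 7 Ma lies in 23.03–5.333 Ma, so Miocene.
Oldest = 537.3 Ma, youngest = 7 Ma → span 530.3 Myr.

A — Terreneuvian; B — Cisuralian; C — Miocene; span 530.3 million years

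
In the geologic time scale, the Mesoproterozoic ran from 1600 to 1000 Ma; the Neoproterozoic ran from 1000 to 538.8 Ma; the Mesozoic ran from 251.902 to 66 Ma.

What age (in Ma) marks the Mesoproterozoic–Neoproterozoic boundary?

The Mesoproterozoic ends and the Neoproterozoic begins at 1000 Ma.

1000 Ma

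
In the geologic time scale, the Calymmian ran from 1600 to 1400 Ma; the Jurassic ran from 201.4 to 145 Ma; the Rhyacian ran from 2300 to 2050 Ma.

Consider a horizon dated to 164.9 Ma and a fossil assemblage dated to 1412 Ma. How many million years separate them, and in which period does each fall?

1247.1 million years apart; the first in the Jurassic, the second in the Calymmian

Elapsed time: 1412 − 164.9 = 1247.1 Myr.
164.9 Ma lies within 201.4–145 Ma: Jurassic.
1412 Ma lies within 1600–1400 Ma: Calymmian.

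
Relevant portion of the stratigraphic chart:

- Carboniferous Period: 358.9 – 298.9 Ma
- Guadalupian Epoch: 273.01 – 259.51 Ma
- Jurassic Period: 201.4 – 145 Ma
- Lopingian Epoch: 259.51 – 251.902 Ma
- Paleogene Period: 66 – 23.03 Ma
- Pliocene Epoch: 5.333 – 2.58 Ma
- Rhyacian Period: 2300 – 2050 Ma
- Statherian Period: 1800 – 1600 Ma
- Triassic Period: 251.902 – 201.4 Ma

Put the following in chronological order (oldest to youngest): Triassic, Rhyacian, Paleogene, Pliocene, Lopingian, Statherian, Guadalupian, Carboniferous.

Rhyacian, Statherian, Carboniferous, Guadalupian, Lopingian, Triassic, Paleogene, Pliocene

Sorting by start age (descending Ma, since larger Ma = older): Rhyacian began 2300, Statherian began 1800, Carboniferous began 358.9, Guadalupian began 273.01, Lopingian began 259.51, Triassic began 251.902, Paleogene began 66, Pliocene began 5.333.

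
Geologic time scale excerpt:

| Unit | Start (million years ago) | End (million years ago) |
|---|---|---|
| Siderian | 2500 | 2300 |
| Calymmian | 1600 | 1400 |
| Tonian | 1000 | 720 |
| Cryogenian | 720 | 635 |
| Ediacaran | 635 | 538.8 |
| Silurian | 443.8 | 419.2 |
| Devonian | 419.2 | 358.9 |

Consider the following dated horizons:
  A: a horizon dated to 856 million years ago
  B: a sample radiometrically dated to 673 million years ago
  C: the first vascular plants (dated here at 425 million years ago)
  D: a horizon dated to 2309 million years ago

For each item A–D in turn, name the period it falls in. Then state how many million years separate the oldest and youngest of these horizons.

A: 856 Ma lies in 1000–720 Ma, so Tonian.
B: 673 Ma lies in 720–635 Ma, so Cryogenian.
C: 425 Ma lies in 443.8–419.2 Ma, so Silurian.
D: 2309 Ma lies in 2500–2300 Ma, so Siderian.
Oldest = 2309 Ma, youngest = 425 Ma → span 1884 Myr.

A — Tonian; B — Cryogenian; C — Silurian; D — Siderian; span 1884 million years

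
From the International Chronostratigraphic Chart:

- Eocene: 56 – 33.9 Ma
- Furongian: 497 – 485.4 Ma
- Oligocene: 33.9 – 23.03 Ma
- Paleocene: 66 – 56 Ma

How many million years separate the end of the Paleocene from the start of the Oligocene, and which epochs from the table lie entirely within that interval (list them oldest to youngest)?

22.1 million years; Eocene

The Paleocene closes at 56 Ma and the Oligocene opens at 33.9 Ma, so the interval is 56 − 33.9 = 22.1 Myr.
An epoch fits inside if it starts at or after 56 Ma and ends at or before 33.9 Ma; oldest first that gives Eocene.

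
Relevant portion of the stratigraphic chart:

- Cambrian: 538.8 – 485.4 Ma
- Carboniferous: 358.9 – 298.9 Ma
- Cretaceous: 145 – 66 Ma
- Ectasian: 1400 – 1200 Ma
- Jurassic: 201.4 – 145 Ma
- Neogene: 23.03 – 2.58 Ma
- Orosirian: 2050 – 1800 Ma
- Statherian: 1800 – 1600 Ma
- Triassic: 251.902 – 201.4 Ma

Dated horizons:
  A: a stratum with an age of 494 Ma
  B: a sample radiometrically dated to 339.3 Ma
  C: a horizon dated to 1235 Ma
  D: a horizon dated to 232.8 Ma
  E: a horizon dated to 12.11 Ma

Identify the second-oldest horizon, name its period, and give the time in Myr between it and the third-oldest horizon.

A, in the Cambrian; 154.7 million years to B

Sorted oldest-first by Ma: C (1235), A (494), B (339.3), D (232.8), E (12.11).
The second oldest is A at 494 Ma, which lies in 538.8–485.4 Ma: the Cambrian.
The third oldest is B at 339.3 Ma; separation = |494 − 339.3| = 154.7 Myr.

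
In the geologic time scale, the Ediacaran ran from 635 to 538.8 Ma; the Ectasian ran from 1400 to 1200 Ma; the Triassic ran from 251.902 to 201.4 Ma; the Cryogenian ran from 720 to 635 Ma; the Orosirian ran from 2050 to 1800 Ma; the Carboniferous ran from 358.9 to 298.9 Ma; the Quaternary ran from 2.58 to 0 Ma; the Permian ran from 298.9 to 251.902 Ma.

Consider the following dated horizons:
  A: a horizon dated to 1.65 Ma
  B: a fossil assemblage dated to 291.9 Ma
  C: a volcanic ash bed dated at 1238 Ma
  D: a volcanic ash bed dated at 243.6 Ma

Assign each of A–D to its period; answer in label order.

A — Quaternary; B — Permian; C — Ectasian; D — Triassic

A: 1.65 Ma lies in 2.58–0 Ma, so Quaternary.
B: 291.9 Ma lies in 298.9–251.902 Ma, so Permian.
C: 1238 Ma lies in 1400–1200 Ma, so Ectasian.
D: 243.6 Ma lies in 251.902–201.4 Ma, so Triassic.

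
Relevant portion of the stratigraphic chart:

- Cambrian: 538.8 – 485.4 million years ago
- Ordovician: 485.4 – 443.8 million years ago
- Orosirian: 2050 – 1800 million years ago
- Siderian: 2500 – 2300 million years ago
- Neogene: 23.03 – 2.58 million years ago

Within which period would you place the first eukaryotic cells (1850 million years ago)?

Orosirian

1850 Ma lies between 2050 and 1800 Ma, so it falls in the Orosirian.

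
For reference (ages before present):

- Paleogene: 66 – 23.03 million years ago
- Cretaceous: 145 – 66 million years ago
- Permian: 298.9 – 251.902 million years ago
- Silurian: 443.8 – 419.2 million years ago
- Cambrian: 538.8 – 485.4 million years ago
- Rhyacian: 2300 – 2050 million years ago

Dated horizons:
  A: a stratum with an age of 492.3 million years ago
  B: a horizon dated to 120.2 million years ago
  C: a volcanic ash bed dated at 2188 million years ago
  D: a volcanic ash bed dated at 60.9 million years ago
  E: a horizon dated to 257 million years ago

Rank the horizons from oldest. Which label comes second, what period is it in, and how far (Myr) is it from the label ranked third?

A, in the Cambrian; 235.3 million years to E

Larger Ma means older, so oldest first: C 2188 > A 492.3 > E 257 > B 120.2 > D 60.9.
Counting 2 along gives A (492.3 Ma); the excerpt puts that inside the Cambrian, 538.8–485.4 Ma.
Next in line is E (257 Ma), and 492.3 − 257 = 235.3 Myr.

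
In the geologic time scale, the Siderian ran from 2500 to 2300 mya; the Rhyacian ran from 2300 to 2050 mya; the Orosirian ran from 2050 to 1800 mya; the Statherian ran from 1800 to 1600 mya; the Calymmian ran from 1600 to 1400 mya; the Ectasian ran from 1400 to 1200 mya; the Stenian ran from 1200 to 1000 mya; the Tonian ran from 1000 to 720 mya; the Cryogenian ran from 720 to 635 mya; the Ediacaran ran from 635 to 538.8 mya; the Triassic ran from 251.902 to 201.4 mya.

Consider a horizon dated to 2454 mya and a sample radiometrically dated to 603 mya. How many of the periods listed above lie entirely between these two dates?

8

The older date is 2454 Ma and the younger is 603 Ma.
Periods with start < 2454 and end > 603 Ma: Rhyacian (2300–2050), Orosirian (2050–1800), Statherian (1800–1600), Calymmian (1600–1400), Ectasian (1400–1200), Stenian (1200–1000), Tonian (1000–720), Cryogenian (720–635).
That is 8 complete periods.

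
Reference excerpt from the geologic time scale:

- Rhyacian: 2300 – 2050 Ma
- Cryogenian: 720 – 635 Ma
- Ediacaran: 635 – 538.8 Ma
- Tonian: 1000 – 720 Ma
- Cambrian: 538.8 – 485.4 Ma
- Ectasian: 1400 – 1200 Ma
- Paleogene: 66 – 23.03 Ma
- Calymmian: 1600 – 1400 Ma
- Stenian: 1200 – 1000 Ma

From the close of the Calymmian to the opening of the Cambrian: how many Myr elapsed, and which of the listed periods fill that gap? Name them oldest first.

End of Calymmian = 1400 Ma; start of Cambrian = 538.8 Ma.
Gap = 1400 − 538.8 = 861.2 Myr.
Periods wholly inside 1400–538.8 Ma: Ectasian (1400–1200), Stenian (1200–1000), Tonian (1000–720), Cryogenian (720–635), Ediacaran (635–538.8).

861.2 million years; Ectasian, Stenian, Tonian, Cryogenian, Ediacaran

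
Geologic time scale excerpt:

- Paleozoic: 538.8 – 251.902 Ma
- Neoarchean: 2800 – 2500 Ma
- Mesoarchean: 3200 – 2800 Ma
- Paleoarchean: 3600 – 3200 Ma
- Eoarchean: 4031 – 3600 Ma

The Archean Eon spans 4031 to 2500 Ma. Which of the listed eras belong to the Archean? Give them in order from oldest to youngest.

Eoarchean, Paleoarchean, Mesoarchean, Neoarchean

Eras with both bounds inside 4031–2500 Ma: Eoarchean (4031–3600), Paleoarchean (3600–3200), Mesoarchean (3200–2800), Neoarchean (2800–2500).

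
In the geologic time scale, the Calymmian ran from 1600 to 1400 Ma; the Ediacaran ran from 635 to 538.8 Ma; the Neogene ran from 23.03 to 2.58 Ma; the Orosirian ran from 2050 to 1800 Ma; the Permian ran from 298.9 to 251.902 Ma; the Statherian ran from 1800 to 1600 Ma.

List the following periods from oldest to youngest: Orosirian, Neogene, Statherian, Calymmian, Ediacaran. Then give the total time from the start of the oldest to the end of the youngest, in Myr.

From the excerpt: Orosirian 2050–1800; Neogene 23.03–2.58; Statherian 1800–1600; Calymmian 1600–1400; Ediacaran 635–538.8 (Ma).
Larger Ma is earlier, so the oldest is Orosirian and the youngest is Neogene; oldest to youngest: Orosirian, Statherian, Calymmian, Ediacaran, Neogene.
Oldest start 2050 minus youngest end 2.58 gives 2047.42 Myr overall.

Orosirian → Statherian → Calymmian → Ediacaran → Neogene; total span 2047.42 Myr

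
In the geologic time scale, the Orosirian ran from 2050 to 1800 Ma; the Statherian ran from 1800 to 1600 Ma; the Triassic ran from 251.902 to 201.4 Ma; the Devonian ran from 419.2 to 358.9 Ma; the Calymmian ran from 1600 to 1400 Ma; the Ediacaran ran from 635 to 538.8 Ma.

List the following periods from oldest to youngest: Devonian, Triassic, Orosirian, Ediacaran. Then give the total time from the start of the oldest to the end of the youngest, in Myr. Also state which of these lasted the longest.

Start ages (Ma): Orosirian 2050, Ediacaran 635, Devonian 419.2, Triassic 251.902.
Ordered oldest to youngest: Orosirian, Ediacaran, Devonian, Triassic.
Span = 2050 − 201.4 = 1848.6 Myr.
Durations: Devonian 60.3, Ediacaran 96.2, Orosirian 250, Triassic 50.502 → longest is Orosirian (250 Myr).

Orosirian, Ediacaran, Devonian, Triassic; total span 1848.6 Myr; longest is Orosirian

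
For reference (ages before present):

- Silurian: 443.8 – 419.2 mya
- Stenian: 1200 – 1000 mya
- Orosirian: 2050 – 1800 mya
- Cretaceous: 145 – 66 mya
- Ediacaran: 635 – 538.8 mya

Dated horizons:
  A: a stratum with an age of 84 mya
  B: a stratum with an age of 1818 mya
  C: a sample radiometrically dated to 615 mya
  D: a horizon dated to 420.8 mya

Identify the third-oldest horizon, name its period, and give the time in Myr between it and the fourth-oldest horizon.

Larger Ma means older, so oldest first: B 1818 > C 615 > D 420.8 > A 84.
Counting 3 along gives D (420.8 Ma); the excerpt puts that inside the Silurian, 443.8–419.2 Ma.
Next in line is A (84 Ma), and 420.8 − 84 = 336.8 Myr.

D, in the Silurian; 336.8 million years to A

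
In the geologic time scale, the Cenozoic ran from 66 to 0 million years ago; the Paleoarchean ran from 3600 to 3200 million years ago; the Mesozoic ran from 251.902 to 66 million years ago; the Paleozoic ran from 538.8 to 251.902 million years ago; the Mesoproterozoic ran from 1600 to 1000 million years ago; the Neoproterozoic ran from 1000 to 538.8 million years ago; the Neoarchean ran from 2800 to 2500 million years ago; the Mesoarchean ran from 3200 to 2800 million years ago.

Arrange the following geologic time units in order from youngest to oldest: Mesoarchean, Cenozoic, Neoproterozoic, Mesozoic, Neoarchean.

Cenozoic, then Mesozoic, then Neoproterozoic, then Neoarchean, then Mesoarchean

The oldest of these is Mesoarchean (starts 3200 Ma) and the youngest is Cenozoic (ends 0 Ma).
In between, by decreasing start age: Neoarchean (2800), Neoproterozoic (1000), Mesozoic (251.902).
Listing youngest first means reversing that sequence.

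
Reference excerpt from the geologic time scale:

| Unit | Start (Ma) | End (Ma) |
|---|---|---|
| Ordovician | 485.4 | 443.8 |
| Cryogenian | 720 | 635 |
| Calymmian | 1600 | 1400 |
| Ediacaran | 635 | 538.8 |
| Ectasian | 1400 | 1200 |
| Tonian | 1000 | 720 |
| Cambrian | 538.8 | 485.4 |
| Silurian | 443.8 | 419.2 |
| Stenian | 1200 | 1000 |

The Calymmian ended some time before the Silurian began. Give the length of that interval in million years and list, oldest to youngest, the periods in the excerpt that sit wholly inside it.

956.2 million years; Ectasian, Stenian, Tonian, Cryogenian, Ediacaran, Cambrian, Ordovician

The Calymmian closes at 1400 Ma and the Silurian opens at 443.8 Ma, so the interval is 1400 − 443.8 = 956.2 Myr.
A period fits inside if it starts at or after 1400 Ma and ends at or before 443.8 Ma; oldest first that gives Ectasian, Stenian, Tonian, Cryogenian, Ediacaran, Cambrian, Ordovician.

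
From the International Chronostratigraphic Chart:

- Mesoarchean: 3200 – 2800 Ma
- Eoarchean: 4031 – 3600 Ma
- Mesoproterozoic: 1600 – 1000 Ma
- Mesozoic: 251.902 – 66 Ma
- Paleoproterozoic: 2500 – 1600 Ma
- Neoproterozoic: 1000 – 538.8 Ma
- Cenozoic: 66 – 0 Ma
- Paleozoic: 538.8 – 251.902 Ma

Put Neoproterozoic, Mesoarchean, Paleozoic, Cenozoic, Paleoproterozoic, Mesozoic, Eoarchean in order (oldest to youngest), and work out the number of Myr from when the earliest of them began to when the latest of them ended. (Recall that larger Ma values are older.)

Eoarchean, Mesoarchean, Paleoproterozoic, Neoproterozoic, Paleozoic, Mesozoic, Cenozoic; total span 4031 Myr

Start ages (Ma): Eoarchean 4031, Mesoarchean 3200, Paleoproterozoic 2500, Neoproterozoic 1000, Paleozoic 538.8, Mesozoic 251.902, Cenozoic 66.
Ordered oldest to youngest: Eoarchean, Mesoarchean, Paleoproterozoic, Neoproterozoic, Paleozoic, Mesozoic, Cenozoic.
Span = 4031 − 0 = 4031 Myr.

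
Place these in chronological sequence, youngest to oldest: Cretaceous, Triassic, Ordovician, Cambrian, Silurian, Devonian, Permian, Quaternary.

Era membership (oldest first within each) — Paleozoic: Cambrian, Ordovician, Silurian, Devonian, Permian; Mesozoic: Triassic, Cretaceous; Cenozoic: Quaternary. Paleozoic precedes Mesozoic, which precedes Cenozoic. Concatenating the groups in that era order and then reversing gives youngest to oldest.

Quaternary, Cretaceous, Triassic, Permian, Devonian, Silurian, Ordovician, Cambrian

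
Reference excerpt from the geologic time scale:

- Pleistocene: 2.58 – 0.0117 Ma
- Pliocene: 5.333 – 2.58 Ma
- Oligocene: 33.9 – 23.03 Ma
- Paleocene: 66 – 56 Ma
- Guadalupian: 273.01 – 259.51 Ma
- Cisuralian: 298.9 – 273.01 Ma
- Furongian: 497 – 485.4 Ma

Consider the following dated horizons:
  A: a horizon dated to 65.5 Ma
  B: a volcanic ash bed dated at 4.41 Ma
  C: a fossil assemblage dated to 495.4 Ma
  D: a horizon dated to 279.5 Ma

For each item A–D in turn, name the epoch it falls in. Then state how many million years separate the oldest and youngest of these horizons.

Match each age against the start–end ranges in the excerpt: A = 65.5 Ma → Paleocene (66–56); B = 4.41 Ma → Pliocene (5.333–2.58); C = 495.4 Ma → Furongian (497–485.4); D = 279.5 Ma → Cisuralian (298.9–273.01).
The largest age is 495.4 Ma and the smallest is 4.41 Ma; their difference is 490.99 Myr.

A — Paleocene; B — Pliocene; C — Furongian; D — Cisuralian; span 490.99 million years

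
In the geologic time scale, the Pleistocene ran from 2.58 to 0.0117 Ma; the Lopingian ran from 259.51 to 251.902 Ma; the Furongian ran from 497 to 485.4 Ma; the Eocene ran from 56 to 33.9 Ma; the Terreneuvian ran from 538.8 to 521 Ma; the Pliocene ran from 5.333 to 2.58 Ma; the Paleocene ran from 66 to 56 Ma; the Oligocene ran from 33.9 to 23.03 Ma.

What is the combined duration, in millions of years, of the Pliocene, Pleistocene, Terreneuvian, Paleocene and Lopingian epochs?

40.7293 million years

Duration is start − end for each: (5.333 − 2.58) + (2.58 − 0.0117) + (538.8 − 521) + (66 − 56) + (259.51 − 251.902).
That is 2.753 + 2.5683 + 17.8 + 10 + 7.608, which totals 40.7293 million years.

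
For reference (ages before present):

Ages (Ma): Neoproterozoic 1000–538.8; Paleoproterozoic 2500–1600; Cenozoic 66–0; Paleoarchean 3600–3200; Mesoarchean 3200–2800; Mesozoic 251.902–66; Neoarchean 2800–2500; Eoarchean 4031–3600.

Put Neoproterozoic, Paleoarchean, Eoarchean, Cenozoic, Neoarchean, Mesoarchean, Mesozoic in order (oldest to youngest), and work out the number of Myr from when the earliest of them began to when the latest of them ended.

From the excerpt: Neoproterozoic 1000–538.8; Paleoarchean 3600–3200; Eoarchean 4031–3600; Cenozoic 66–0; Neoarchean 2800–2500; Mesoarchean 3200–2800; Mesozoic 251.902–66 (Ma).
Larger Ma is earlier, so the oldest is Eoarchean and the youngest is Cenozoic; oldest to youngest: Eoarchean, Paleoarchean, Mesoarchean, Neoarchean, Neoproterozoic, Mesozoic, Cenozoic.
Oldest start 4031 minus youngest end 0 gives 4031 Myr overall.

Eoarchean, Paleoarchean, Mesoarchean, Neoarchean, Neoproterozoic, Mesozoic, Cenozoic; total span 4031 Myr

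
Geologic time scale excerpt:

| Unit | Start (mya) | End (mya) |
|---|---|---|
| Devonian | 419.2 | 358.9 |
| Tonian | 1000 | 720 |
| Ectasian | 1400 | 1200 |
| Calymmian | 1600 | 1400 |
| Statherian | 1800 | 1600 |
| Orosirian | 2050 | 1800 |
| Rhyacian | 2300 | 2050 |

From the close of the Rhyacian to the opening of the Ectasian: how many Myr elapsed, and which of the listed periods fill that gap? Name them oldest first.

650 million years; Orosirian, Statherian, Calymmian

End of Rhyacian = 2050 Ma; start of Ectasian = 1400 Ma.
Gap = 2050 − 1400 = 650 Myr.
Periods wholly inside 2050–1400 Ma: Orosirian (2050–1800), Statherian (1800–1600), Calymmian (1600–1400).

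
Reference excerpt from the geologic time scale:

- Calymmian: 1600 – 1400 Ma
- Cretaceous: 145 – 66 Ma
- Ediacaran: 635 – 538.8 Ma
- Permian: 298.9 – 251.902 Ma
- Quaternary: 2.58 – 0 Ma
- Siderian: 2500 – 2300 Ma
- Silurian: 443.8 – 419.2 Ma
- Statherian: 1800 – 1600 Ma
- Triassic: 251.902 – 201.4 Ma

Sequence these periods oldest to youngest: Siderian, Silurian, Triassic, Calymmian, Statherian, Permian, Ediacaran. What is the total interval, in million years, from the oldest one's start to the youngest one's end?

From the excerpt: Siderian 2500–2300; Silurian 443.8–419.2; Triassic 251.902–201.4; Calymmian 1600–1400; Statherian 1800–1600; Permian 298.9–251.902; Ediacaran 635–538.8 (Ma).
Larger Ma is earlier, so the oldest is Siderian and the youngest is Triassic; oldest to youngest: Siderian, Statherian, Calymmian, Ediacaran, Silurian, Permian, Triassic.
Oldest start 2500 minus youngest end 201.4 gives 2298.6 Myr overall.

Siderian, Statherian, Calymmian, Ediacaran, Silurian, Permian, Triassic; total span 2298.6 Myr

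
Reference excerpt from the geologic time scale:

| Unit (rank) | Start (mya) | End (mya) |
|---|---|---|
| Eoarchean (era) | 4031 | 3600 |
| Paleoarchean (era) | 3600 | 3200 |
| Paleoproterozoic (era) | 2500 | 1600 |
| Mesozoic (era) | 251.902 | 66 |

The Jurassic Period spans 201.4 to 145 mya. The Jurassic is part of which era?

The Jurassic (201.4–145 Ma) lies entirely within 251.902–66 Ma, the Mesozoic Era.

Mesozoic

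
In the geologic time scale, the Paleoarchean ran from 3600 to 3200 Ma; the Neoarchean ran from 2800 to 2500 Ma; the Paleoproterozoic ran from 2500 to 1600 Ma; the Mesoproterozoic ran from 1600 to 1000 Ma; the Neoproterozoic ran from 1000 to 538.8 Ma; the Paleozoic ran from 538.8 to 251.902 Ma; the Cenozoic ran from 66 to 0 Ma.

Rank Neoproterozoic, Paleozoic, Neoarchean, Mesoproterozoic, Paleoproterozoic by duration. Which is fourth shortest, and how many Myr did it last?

Mesoproterozoic, 600 million years

Durations: Neoproterozoic 461.2; Paleozoic 286.898; Neoarchean 300; Mesoproterozoic 600; Paleoproterozoic 900 Myr.
Sorted shortest-first: Paleozoic (286.898), Neoarchean (300), Neoproterozoic (461.2), Mesoproterozoic (600), Paleoproterozoic (900).
The fourth shortest is Mesoproterozoic at 600 Myr.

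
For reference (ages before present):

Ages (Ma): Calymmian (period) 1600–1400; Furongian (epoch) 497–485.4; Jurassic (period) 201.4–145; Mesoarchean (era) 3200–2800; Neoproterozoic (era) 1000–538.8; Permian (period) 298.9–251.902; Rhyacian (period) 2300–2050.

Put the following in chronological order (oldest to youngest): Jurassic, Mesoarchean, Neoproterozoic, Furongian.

Mesoarchean, Neoproterozoic, Furongian, Jurassic

Sorting by start age (descending Ma, since larger Ma = older): Mesoarchean began 3200, Neoproterozoic began 1000, Furongian began 497, Jurassic began 201.4.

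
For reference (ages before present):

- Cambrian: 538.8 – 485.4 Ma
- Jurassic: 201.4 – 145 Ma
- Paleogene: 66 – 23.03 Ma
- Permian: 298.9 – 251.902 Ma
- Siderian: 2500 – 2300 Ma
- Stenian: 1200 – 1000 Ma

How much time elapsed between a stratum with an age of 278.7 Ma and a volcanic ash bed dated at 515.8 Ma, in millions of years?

237.1 million years

515.8 − 278.7 = 237.1 million years.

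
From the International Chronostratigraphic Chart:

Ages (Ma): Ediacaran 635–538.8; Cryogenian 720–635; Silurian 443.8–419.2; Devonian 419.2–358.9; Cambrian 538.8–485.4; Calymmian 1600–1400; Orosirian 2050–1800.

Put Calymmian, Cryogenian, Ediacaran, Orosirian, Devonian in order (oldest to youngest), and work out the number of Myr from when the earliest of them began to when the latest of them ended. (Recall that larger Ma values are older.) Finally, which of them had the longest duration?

From the excerpt: Calymmian 1600–1400; Cryogenian 720–635; Ediacaran 635–538.8; Orosirian 2050–1800; Devonian 419.2–358.9 (Ma).
Larger Ma is earlier, so the oldest is Orosirian and the youngest is Devonian; oldest to youngest: Orosirian, Calymmian, Cryogenian, Ediacaran, Devonian.
Oldest start 2050 minus youngest end 358.9 gives 1691.1 Myr overall.
Individual lengths (start − end): Devonian 60.3; Calymmian 200; Cryogenian 85; Orosirian 250; Ediacaran 96.2. The largest is Orosirian at 250 Myr.

Orosirian, Calymmian, Cryogenian, Ediacaran, Devonian; total span 1691.1 Myr; longest is Orosirian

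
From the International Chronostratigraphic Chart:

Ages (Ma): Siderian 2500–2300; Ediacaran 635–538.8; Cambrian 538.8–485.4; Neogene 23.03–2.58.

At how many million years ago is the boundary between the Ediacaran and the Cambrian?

538.8 Ma

The Ediacaran ends and the Cambrian begins at 538.8 Ma.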